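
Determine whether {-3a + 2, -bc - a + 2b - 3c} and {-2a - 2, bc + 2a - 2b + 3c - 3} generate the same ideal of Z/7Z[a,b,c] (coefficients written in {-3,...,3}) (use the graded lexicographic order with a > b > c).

No, the ideals differ.

For a fixed monomial order, each ideal has a unique reduced Gröbner basis; comparing bases decides equality.
Buchberger on the first generating set:
f_1 = -3a + 2, LT = a.
f_2 = -bc - a + 2b - 3c, LT = bc.

The S-polynomials (S(f_1,f_2)) all reduce to 0 modulo the current basis, so we have a Gröbner basis.
Inter-reduce: drop elements whose leading term is divisible by another's, tail-reduce, and make monic.
Reduced Gröbner basis: {bc - 2b + 3c + 3, a - 3}.

Buchberger on the second generating set:
h_1 = -2a - 2, LT = a.
h_2 = bc + 2a - 2b + 3c - 3, LT = bc.

The S-polynomials (S(h_1,h_2)) all reduce to 0 modulo the current basis, so we have a Gröbner basis.
Inter-reduce: drop elements whose leading term is divisible by another's, tail-reduce, and make monic.
Reduced Gröbner basis: {bc - 2b + 3c + 2, a + 1}.

Since the reduced bases disagree, the two ideals are not the same.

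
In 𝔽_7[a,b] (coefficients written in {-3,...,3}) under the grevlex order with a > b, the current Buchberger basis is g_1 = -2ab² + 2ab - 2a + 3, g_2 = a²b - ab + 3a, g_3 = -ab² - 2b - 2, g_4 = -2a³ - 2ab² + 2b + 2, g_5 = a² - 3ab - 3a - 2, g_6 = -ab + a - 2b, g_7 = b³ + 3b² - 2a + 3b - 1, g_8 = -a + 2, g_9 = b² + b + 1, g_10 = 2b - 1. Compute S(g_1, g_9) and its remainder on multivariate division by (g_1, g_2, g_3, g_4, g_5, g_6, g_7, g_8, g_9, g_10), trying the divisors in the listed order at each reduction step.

S(g_1, g_9) = -2ab + 2; remainder on division = 0.

lcm(LM(g_1), LM(g_9)) = ab².
S = (lcm/LT(g_1))·g_1 − (lcm/LT(g_9))·g_9 = -2ab + 2.
Reduce S modulo (g_1, g_2, g_3, g_4, g_5, g_6, g_7, g_8, g_9, g_10) in that order:
  leading term ab: subtract (2)·g_6 from -2ab + 2 → -2a - 3b + 2
  leading term a: subtract (2)·g_8 from -2a - 3b + 2 → -3b - 2
  leading term b: subtract (2)·g_10 from -3b - 2 → 0
The remainder is 0, so this S-polynomial contributes no new basis element.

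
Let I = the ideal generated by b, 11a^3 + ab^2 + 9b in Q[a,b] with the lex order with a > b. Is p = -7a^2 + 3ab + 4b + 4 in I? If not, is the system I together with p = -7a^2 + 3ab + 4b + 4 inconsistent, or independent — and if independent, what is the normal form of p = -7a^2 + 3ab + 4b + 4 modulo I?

First compute the reduced Gröbner basis of I by Buchberger's algorithm.
f_1 = b, LT = b.
f_2 = 11a^3 + ab^2 + 9b, LT = a^3.

The S-polynomials (S(f_1,f_2)) all reduce to 0 modulo the current basis, so we have a Gröbner basis.
Inter-reduce: drop elements whose leading term is divisible by another's, tail-reduce, and make monic.
Reduced Gröbner basis: {a^3, b}.
Label its elements g_1 = a^3, g_2 = b.

Reduce p = -7a^2 + 3ab + 4b + 4 modulo G:
  leading term a^2: no divisor's leading term divides it; move -7a^2 to the remainder.
  leading term ab: subtract (3a)·g_2 from 3ab + 4b + 4 → 4b + 4
  leading term b: subtract (4)·g_2 from 4b + 4 → 4
  leading term 1: no divisor's leading term divides it; move 4 to the remainder.
  normal form = -7a^2 + 4.
The normal form is nonzero, so p ∉ I. Since p minus its normal form lies in I, I + (p) = I + (r) where r = -7a^2 + 4; decide whether this ideal is the whole ring.
Run Buchberger on G together with r (pairs among the g_i already reduce to 0 since G is a Gröbner basis):
g_1 = a^3, LT = a^3.
g_2 = b, LT = b.
r = -7a^2 + 4, LT = a^2.

S(g_1,r): lcm = a^3. S = 4/7a.
  leading term a: no divisor's leading term divides it; move 4/7a to the remainder.
  remainder 4/7a ≠ 0; add m_4 = 4/7a to the basis.

S(r,m_4): lcm = a^2. S = -4/7.
  leading term 1: no divisor's leading term divides it; move -4/7 to the remainder.
  remainder -4/7 ≠ 0; add m_5 = -4/7 to the basis.

The other S-polynomials (S(g_1,g_2), S(g_2,r), S(g_1,m_4), S(g_2,m_4), S(g_1,m_5), S(g_2,m_5), S(r,m_5), S(m_4,m_5)) all reduce to 0 modulo the current basis, so we have a Gröbner basis.
Inter-reduce: drop elements whose leading term is divisible by another's, tail-reduce, and make monic.
Reduced Gröbner basis: {1}.
The reduced Gröbner basis of I + (p) is {1}: the ideal is the whole ring, so the enlarged system has no common solution — adjoining p is inconsistent.

Adjoining -7a^2 + 3ab + 4b + 4 makes the ideal the whole ring: the system is inconsistent.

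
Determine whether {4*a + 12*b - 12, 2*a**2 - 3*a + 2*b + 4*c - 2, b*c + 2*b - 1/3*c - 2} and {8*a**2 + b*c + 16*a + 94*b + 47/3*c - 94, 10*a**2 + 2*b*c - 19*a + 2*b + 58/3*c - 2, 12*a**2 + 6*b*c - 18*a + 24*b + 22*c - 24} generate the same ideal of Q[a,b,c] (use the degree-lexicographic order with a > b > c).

Equality of ideals is decidable: compute both reduced Gröbner bases (unique for the ordering) and check whether they agree.
Buchberger on the first generating set:
f_1 = 4*a + 12*b - 12, LT = a.
f_2 = 2*a**2 - 3*a + 2*b + 4*c - 2, LT = a**2.
f_3 = b*c + 2*b - 1/3*c - 2, LT = b*c.

S(f_1,f_2): lcm = a**2. S = 3*a*b - 3/2*a - b - 2*c + 1.
  leading term a*b: subtract (3/4*b)·f_1 from 3*a*b - 3/2*a - b - 2*c + 1 → -9*b**2 - 3/2*a + 8*b - 2*c + 1
  leading term b**2: no divisor's leading term divides it; move -9*b**2 to the remainder.
  leading term a: subtract (-3/8)·f_1 from -3/2*a + 8*b - 2*c + 1 → 25/2*b - 2*c - 7/2
  leading term b: no divisor's leading term divides it; move 25/2*b to the remainder.
  leading term c: no divisor's leading term divides it; move -2*c to the remainder.
  leading term 1: no divisor's leading term divides it; move -7/2 to the remainder.
  remainder -9*b**2 + 25/2*b - 2*c - 7/2 ≠ 0; add g_4 = -9*b**2 + 25/2*b - 2*c - 7/2 to the basis.

S(f_3,g_4): lcm = b**2*c. S = 2*b**2 + 19/18*b*c - 2/9*c**2 - 2*b - 7/18*c.
  leading term b**2: subtract (-2/9)·g_4 from 2*b**2 + 19/18*b*c - 2/9*c**2 - 2*b - 7/18*c → 19/18*b*c - 2/9*c**2 + 7/9*b - 5/6*c - 7/9
  leading term b*c: subtract (19/18)·f_3 from 19/18*b*c - 2/9*c**2 + 7/9*b - 5/6*c - 7/9 → -2/9*c**2 - 4/3*b - 13/27*c + 4/3
  leading term c**2: no divisor's leading term divides it; move -2/9*c**2 to the remainder.
  leading term b: no divisor's leading term divides it; move -4/3*b to the remainder.
  leading term c: no divisor's leading term divides it; move -13/27*c to the remainder.
  leading term 1: no divisor's leading term divides it; move 4/3 to the remainder.
  remainder -2/9*c**2 - 4/3*b - 13/27*c + 4/3 ≠ 0; add g_5 = -2/9*c**2 - 4/3*b - 13/27*c + 4/3 to the basis.

The other S-polynomials (S(f_1,f_3), S(f_2,f_3), S(f_1,g_4), S(f_2,g_4), S(f_1,g_5), S(f_2,g_5), S(f_3,g_5), S(g_4,g_5)) all reduce to 0 modulo the current basis, so we have a Gröbner basis.
Inter-reduce: drop elements whose leading term is divisible by another's, tail-reduce, and make monic.
Reduced Gröbner basis: {b**2 - 25/18*b + 2/9*c + 7/18, b*c + 2*b - 1/3*c - 2, c**2 + 6*b + 13/6*c - 6, a + 3*b - 3}.

Buchberger on the second generating set:
h_1 = 8*a**2 + b*c + 16*a + 94*b + 47/3*c - 94, LT = a**2.
h_2 = 10*a**2 + 2*b*c - 19*a + 2*b + 58/3*c - 2, LT = a**2.
h_3 = 12*a**2 + 6*b*c - 18*a + 24*b + 22*c - 24, LT = a**2.

S(h_1,h_2): lcm = a**2. S = -3/40*b*c + 39/10*a + 231/20*b + 1/40*c - 231/20.
  leading term b*c: no divisor's leading term divides it; move -3/40*b*c to the remainder.
  leading term a: no divisor's leading term divides it; move 39/10*a to the remainder.
  leading term b: no divisor's leading term divides it; move 231/20*b to the remainder.
  leading term c: no divisor's leading term divides it; move 1/40*c to the remainder.
  leading term 1: no divisor's leading term divides it; move -231/20 to the remainder.
  remainder -3/40*b*c + 39/10*a + 231/20*b + 1/40*c - 231/20 ≠ 0; add k_4 = -3/40*b*c + 39/10*a + 231/20*b + 1/40*c - 231/20 to the basis.

S(h_1,h_3): lcm = a**2. S = -3/8*b*c + 7/2*a + 39/4*b + 1/8*c - 39/4.
  leading term b*c: subtract (5)·k_4 from -3/8*b*c + 7/2*a + 39/4*b + 1/8*c - 39/4 → -16*a - 48*b + 48
  leading term a: no divisor's leading term divides it; move -16*a to the remainder.
  leading term b: no divisor's leading term divides it; move -48*b to the remainder.
  leading term 1: no divisor's leading term divides it; move 48 to the remainder.
  remainder -16*a - 48*b + 48 ≠ 0; add k_5 = -16*a - 48*b + 48 to the basis.

S(h_1,k_5): lcm = a**2. S = -3*a*b + 1/8*b*c + 5*a + 47/4*b + 47/24*c - 47/4.
  leading term a*b: subtract (3/16*b)·k_5 from -3*a*b + 1/8*b*c + 5*a + 47/4*b + 47/24*c - 47/4 → 9*b**2 + 1/8*b*c + 5*a + 11/4*b + 47/24*c - 47/4
  leading term b**2: no divisor's leading term divides it; move 9*b**2 to the remainder.
  leading term b*c: subtract (-5/3)·k_4 from 1/8*b*c + 5*a + 11/4*b + 47/24*c - 47/4 → 23/2*a + 22*b + 2*c - 31
  leading term a: subtract (-23/32)·k_5 from 23/2*a + 22*b + 2*c - 31 → -25/2*b + 2*c + 7/2
  leading term b: no divisor's leading term divides it; move -25/2*b to the remainder.
  leading term c: no divisor's leading term divides it; move 2*c to the remainder.
  leading term 1: no divisor's leading term divides it; move 7/2 to the remainder.
  remainder 9*b**2 - 25/2*b + 2*c + 7/2 ≠ 0; add k_6 = 9*b**2 - 25/2*b + 2*c + 7/2 to the basis.

S(k_4,k_6): lcm = b**2*c. S = -52*a*b - 154*b**2 + 19/18*b*c - 2/9*c**2 + 154*b - 7/18*c.
  leading term a*b: subtract (13/4*b)·k_5 from -52*a*b - 154*b**2 + 19/18*b*c - 2/9*c**2 + 154*b - 7/18*c → 2*b**2 + 19/18*b*c - 2/9*c**2 - 2*b - 7/18*c
  leading term b**2: subtract (2/9)·k_6 from 2*b**2 + 19/18*b*c - 2/9*c**2 - 2*b - 7/18*c → 19/18*b*c - 2/9*c**2 + 7/9*b - 5/6*c - 7/9
  leading term b*c: subtract (-380/27)·k_4 from 19/18*b*c - 2/9*c**2 + 7/9*b - 5/6*c - 7/9 → -2/9*c**2 + 494/9*a + 490/3*b - 13/27*c - 490/3
  leading term c**2: no divisor's leading term divides it; move -2/9*c**2 to the remainder.
  leading term a: subtract (-247/72)·k_5 from 494/9*a + 490/3*b - 13/27*c - 490/3 → -4/3*b - 13/27*c + 4/3
  leading term b: no divisor's leading term divides it; move -4/3*b to the remainder.
  leading term c: no divisor's leading term divides it; move -13/27*c to the remainder.
  leading term 1: no divisor's leading term divides it; move 4/3 to the remainder.
  remainder -2/9*c**2 - 4/3*b - 13/27*c + 4/3 ≠ 0; add k_7 = -2/9*c**2 - 4/3*b - 13/27*c + 4/3 to the basis.

The other S-polynomials (S(h_2,h_3), S(h_1,k_4), S(h_2,k_4), S(h_3,k_4), S(h_2,k_5), S(h_3,k_5), S(k_4,k_5), S(h_1,k_6), S(h_2,k_6), S(h_3,k_6), S(k_5,k_6), S(h_1,k_7), S(h_2,k_7), S(h_3,k_7), S(k_4,k_7), S(k_5,k_7), S(k_6,k_7)) all reduce to 0 modulo the current basis, so we have a Gröbner basis.
Inter-reduce: drop elements whose leading term is divisible by another's, tail-reduce, and make monic.
Reduced Gröbner basis: {b**2 - 25/18*b + 2/9*c + 7/18, b*c + 2*b - 1/3*c - 2, c**2 + 6*b + 13/6*c - 6, a + 3*b - 3}.

These coincide, so the ideals are equal.

Yes, the ideals are equal.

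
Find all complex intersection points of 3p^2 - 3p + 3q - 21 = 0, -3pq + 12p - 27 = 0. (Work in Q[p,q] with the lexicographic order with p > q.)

{(3, 1), (-1 - sqrt(2)*I, 7 - 3*sqrt(2)*I), (-1 + sqrt(2)*I, 7 + 3*sqrt(2)*I)}

Compute a lex Gröbner basis by Buchberger's algorithm.
f_1 = 3p^2 - 3p + 3q - 21, LT = p^2.
f_2 = -3pq + 12p - 27, LT = pq.

S(f_1,f_2): lcm = p^2q. S = 4p^2 - pq - 9p + q^2 - 7q.
  leading term p^2: subtract (4/3)·f_1 from 4p^2 - pq - 9p + q^2 - 7q → -pq - 5p + q^2 - 11q + 28
  leading term pq: subtract (1/3)·f_2 from -pq - 5p + q^2 - 11q + 28 → -9p + q^2 - 11q + 37
  leading term p: no divisor's leading term divides it; move -9p to the remainder.
  leading term q^2: no divisor's leading term divides it; move q^2 to the remainder.
  leading term q: no divisor's leading term divides it; move -11q to the remainder.
  leading term 1: no divisor's leading term divides it; move 37 to the remainder.
  remainder -9p + q^2 - 11q + 37 ≠ 0; add h_3 = -9p + q^2 - 11q + 37 to the basis.

S(f_1,h_3): lcm = p^2. S = 1/9pq^2 - 11/9pq + 28/9p + q - 7.
  leading term pq^2: subtract (-1/27q)·f_2 from 1/9pq^2 - 11/9pq + 28/9p + q - 7 → -7/9pq + 28/9p - 7
  leading term pq: subtract (7/27)·f_2 from -7/9pq + 28/9p - 7 → 0
  remainder 0.

S(f_2,h_3): lcm = pq. S = -4p + 1/9q^3 - 11/9q^2 + 37/9q + 9.
  leading term p: subtract (4/9)·h_3 from -4p + 1/9q^3 - 11/9q^2 + 37/9q + 9 → 1/9q^3 - 5/3q^2 + 9q - 67/9
  leading term q^3: no divisor's leading term divides it; move 1/9q^3 to the remainder.
  leading term q^2: no divisor's leading term divides it; move -5/3q^2 to the remainder.
  leading term q: no divisor's leading term divides it; move 9q to the remainder.
  leading term 1: no divisor's leading term divides it; move -67/9 to the remainder.
  remainder 1/9q^3 - 5/3q^2 + 9q - 67/9 ≠ 0; add h_4 = 1/9q^3 - 5/3q^2 + 9q - 67/9 to the basis.

S(f_1,h_4): leading monomials are coprime, so the S-polynomial reduces to 0 (Buchberger's first criterion).
S(f_2,h_4): lcm = pq^3. S = 11pq^2 - 81pq + 67p + 9q^2.
  leading term pq^2: subtract (-11/3q)·f_2 from 11pq^2 - 81pq + 67p + 9q^2 → -37pq + 67p + 9q^2 - 99q
  leading term pq: subtract (37/3)·f_2 from -37pq + 67p + 9q^2 - 99q → -81p + 9q^2 - 99q + 333
  leading term p: subtract (9)·h_3 from -81p + 9q^2 - 99q + 333 → 0
  remainder 0.

S(h_3,h_4): leading monomials are coprime, so the S-polynomial reduces to 0 (Buchberger's first criterion).
Every S-polynomial of the final basis reduces to 0, so we have a Gröbner basis.
Inter-reduce: drop elements whose leading term is divisible by another's, tail-reduce, and make monic.
Reduced Gröbner basis: {p - 1/9q^2 + 11/9q - 37/9, q^3 - 15q^2 + 81q - 67}.

The lex basis is triangular: the last element involves only q. Solving q^3 - 15q^2 + 81q - 67 = 0 gives q ∈ {1, 7 - 3*sqrt(2)*I, 7 + 3*sqrt(2)*I}; substituting each value into the earlier elements determines the remaining variables.
  q = 1: the earlier basis element becomes p - 3 = 0, giving p = 3 — point (3, 1).
  q = 7 - 3*sqrt(2)*I: the earlier basis element becomes p + 1 + sqrt(2)*I = 0, giving p = -1 - sqrt(2)*I — point (-1 - sqrt(2)*I, 7 - 3*sqrt(2)*I).
  q = 7 + 3*sqrt(2)*I: the earlier basis element becomes p + 1 - sqrt(2)*I = 0, giving p = -1 + sqrt(2)*I — point (-1 + sqrt(2)*I, 7 + 3*sqrt(2)*I).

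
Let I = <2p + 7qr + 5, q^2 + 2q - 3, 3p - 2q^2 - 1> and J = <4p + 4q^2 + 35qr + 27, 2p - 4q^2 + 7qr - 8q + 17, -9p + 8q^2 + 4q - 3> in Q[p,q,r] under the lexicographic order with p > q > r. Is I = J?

Yes, the ideals are equal.

Since reduced Gröbner bases are canonical representatives of ideals under a given ordering, it suffices to compute and compare them.
Buchberger on the first generating set:
f_1 = 2p + 7qr + 5, LT = p.
f_2 = q^2 + 2q - 3, LT = q^2.
f_3 = 3p - 2q^2 - 1, LT = p.

S(f_1,f_3): lcm = p. S = 2/3q^2 + 7/2qr + 17/6.
  leading term q^2: subtract (2/3)·f_2 from 2/3q^2 + 7/2qr + 17/6 → 7/2qr - 4/3q + 29/6
  leading term qr: no divisor's leading term divides it; move 7/2qr to the remainder.
  leading term q: no divisor's leading term divides it; move -4/3q to the remainder.
  leading term 1: no divisor's leading term divides it; move 29/6 to the remainder.
  remainder 7/2qr - 4/3q + 29/6 ≠ 0; add g_4 = 7/2qr - 4/3q + 29/6 to the basis.

S(f_2,g_4): lcm = q^2r. S = 8/21q^2 + 2qr - 29/21q - 3r.
  leading term q^2: subtract (8/21)·f_2 from 8/21q^2 + 2qr - 29/21q - 3r → 2qr - 15/7q - 3r + 8/7
  leading term qr: subtract (4/7)·g_4 from 2qr - 15/7q - 3r + 8/7 → -29/21q - 3r - 34/21
  leading term q: no divisor's leading term divides it; move -29/21q to the remainder.
  leading term r: no divisor's leading term divides it; move -3r to the remainder.
  leading term 1: no divisor's leading term divides it; move -34/21 to the remainder.
  remainder -29/21q - 3r - 34/21 ≠ 0; add g_5 = -29/21q - 3r - 34/21 to the basis.

S(g_4,g_5): lcm = qr. S = -8/21q - 63/29r^2 - 34/29r + 29/21.
  leading term q: subtract (8/29)·g_5 from -8/21q - 63/29r^2 - 34/29r + 29/21 → -63/29r^2 - 10/29r + 53/29
  leading term r^2: no divisor's leading term divides it; move -63/29r^2 to the remainder.
  leading term r: no divisor's leading term divides it; move -10/29r to the remainder.
  leading term 1: no divisor's leading term divides it; move 53/29 to the remainder.
  remainder -63/29r^2 - 10/29r + 53/29 ≠ 0; add g_6 = -63/29r^2 - 10/29r + 53/29 to the basis.

The other S-polynomials (S(f_1,f_2), S(f_2,f_3), S(f_1,g_4), S(f_3,g_4), S(f_1,g_5), S(f_2,g_5), S(f_3,g_5), S(f_1,g_6), S(f_2,g_6), S(f_3,g_6), S(g_4,g_6), S(g_5,g_6)) all reduce to 0 modulo the current basis, so we have a Gröbner basis.
Inter-reduce: drop elements whose leading term is divisible by another's, tail-reduce, and make monic.
Reduced Gröbner basis: {p - 84/29r - 113/29, q + 63/29r + 34/29, r^2 + 10/63r - 53/63}.

Buchberger on the second generating set:
h_1 = 4p + 4q^2 + 35qr + 27, LT = p.
h_2 = 2p - 4q^2 + 7qr - 8q + 17, LT = p.
h_3 = -9p + 8q^2 + 4q - 3, LT = p.

S(h_1,h_2): lcm = p. S = 3q^2 + 21/4qr + 4q - 7/4.
  leading term q^2: no divisor's leading term divides it; move 3q^2 to the remainder.
  leading term qr: no divisor's leading term divides it; move 21/4qr to the remainder.
  leading term q: no divisor's leading term divides it; move 4q to the remainder.
  leading term 1: no divisor's leading term divides it; move -7/4 to the remainder.
  remainder 3q^2 + 21/4qr + 4q - 7/4 ≠ 0; add k_4 = 3q^2 + 21/4qr + 4q - 7/4 to the basis.

S(h_1,h_3): lcm = p. S = 17/9q^2 + 35/4qr + 4/9q + 77/12.
  leading term q^2: subtract (17/27)·k_4 from 17/9q^2 + 35/4qr + 4/9q + 77/12 → 49/9qr - 56/27q + 203/27
  leading term qr: no divisor's leading term divides it; move 49/9qr to the remainder.
  leading term q: no divisor's leading term divides it; move -56/27q to the remainder.
  leading term 1: no divisor's leading term divides it; move 203/27 to the remainder.
  remainder 49/9qr - 56/27q + 203/27 ≠ 0; add k_5 = 49/9qr - 56/27q + 203/27 to the basis.

S(k_4,k_5): lcm = q^2r. S = 8/21q^2 + 7/4qr^2 + 4/3qr - 29/21q - 7/12r.
  leading term q^2: subtract (8/63)·k_4 from 8/21q^2 + 7/4qr^2 + 4/3qr - 29/21q - 7/12r → 7/4qr^2 + 2/3qr - 17/9q - 7/12r + 2/9
  leading term qr^2: subtract (9/28r)·k_5 from 7/4qr^2 + 2/3qr - 17/9q - 7/12r + 2/9 → 4/3qr - 17/9q - 3r + 2/9
  leading term qr: subtract (12/49)·k_5 from 4/3qr - 17/9q - 3r + 2/9 → -29/21q - 3r - 34/21
  leading term q: no divisor's leading term divides it; move -29/21q to the remainder.
  leading term r: no divisor's leading term divides it; move -3r to the remainder.
  leading term 1: no divisor's leading term divides it; move -34/21 to the remainder.
  remainder -29/21q - 3r - 34/21 ≠ 0; add k_6 = -29/21q - 3r - 34/21 to the basis.

S(k_5,k_6): lcm = qr. S = -8/21q - 63/29r^2 - 34/29r + 29/21.
  leading term q: subtract (8/29)·k_6 from -8/21q - 63/29r^2 - 34/29r + 29/21 → -63/29r^2 - 10/29r + 53/29
  leading term r^2: no divisor's leading term divides it; move -63/29r^2 to the remainder.
  leading term r: no divisor's leading term divides it; move -10/29r to the remainder.
  leading term 1: no divisor's leading term divides it; move 53/29 to the remainder.
  remainder -63/29r^2 - 10/29r + 53/29 ≠ 0; add k_7 = -63/29r^2 - 10/29r + 53/29 to the basis.

The other S-polynomials (S(h_2,h_3), S(h_1,k_4), S(h_2,k_4), S(h_3,k_4), S(h_1,k_5), S(h_2,k_5), S(h_3,k_5), S(h_1,k_6), S(h_2,k_6), S(h_3,k_6), S(k_4,k_6), S(h_1,k_7), S(h_2,k_7), S(h_3,k_7), S(k_4,k_7), S(k_5,k_7), S(k_6,k_7)) all reduce to 0 modulo the current basis, so we have a Gröbner basis.
Inter-reduce: drop elements whose leading term is divisible by another's, tail-reduce, and make monic.
Reduced Gröbner basis: {p - 84/29r - 113/29, q + 63/29r + 34/29, r^2 + 10/63r - 53/63}.

Same reduced basis, so the two generating sets span the same ideal.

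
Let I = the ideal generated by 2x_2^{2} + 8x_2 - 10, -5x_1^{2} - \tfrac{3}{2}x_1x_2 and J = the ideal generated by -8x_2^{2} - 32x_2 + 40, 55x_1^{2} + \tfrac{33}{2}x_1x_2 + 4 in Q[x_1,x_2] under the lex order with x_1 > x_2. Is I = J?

No, the ideals differ.

Two ideals are equal iff their reduced Gröbner bases coincide (the reduced basis is unique for a fixed ordering).
Buchberger on the first generating set:
f_1 = 2x_2^{2} + 8x_2 - 10, LT = x_2^{2}.
f_2 = -5x_1^{2} - \tfrac{3}{2}x_1x_2, LT = x_1^{2}.

The S-polynomials (S(f_1,f_2)) all reduce to 0 modulo the current basis, so we have a Gröbner basis.
Inter-reduce: drop elements whose leading term is divisible by another's, tail-reduce, and make monic.
Reduced Gröbner basis: {x_1^{2} + \tfrac{3}{10}x_1x_2, x_2^{2} + 4x_2 - 5}.

Buchberger on the second generating set:
h_1 = -8x_2^{2} - 32x_2 + 40, LT = x_2^{2}.
h_2 = 55x_1^{2} + \tfrac{33}{2}x_1x_2 + 4, LT = x_1^{2}.

The S-polynomials (S(h_1,h_2)) all reduce to 0 modulo the current basis, so we have a Gröbner basis.
Inter-reduce: drop elements whose leading term is divisible by another's, tail-reduce, and make monic.
Reduced Gröbner basis: {x_1^{2} + \tfrac{3}{10}x_1x_2 + \tfrac{4}{55}, x_2^{2} + 4x_2 - 5}.

These differ, so the ideals are not equal.
The choice of monomial ordering does not affect the verdict — as long as both bases are computed under the same ordering, their equality decides ideal equality.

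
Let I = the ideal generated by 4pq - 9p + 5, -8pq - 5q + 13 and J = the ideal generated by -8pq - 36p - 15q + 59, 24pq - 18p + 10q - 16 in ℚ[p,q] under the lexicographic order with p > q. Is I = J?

For a fixed monomial order, each ideal has a unique reduced Gröbner basis; comparing bases decides equality.
Buchberger on the first generating set:
f_1 = 4pq - 9p + 5, LT = pq.
f_2 = -8pq - 5q + 13, LT = pq.

S(f_1,f_2): lcm = pq. S = -9/4p - ⅝q + 23/8.
  leading term p: no divisor's leading term divides it; move -9/4p to the remainder.
  leading term q: no divisor's leading term divides it; move -⅝q to the remainder.
  leading term 1: no divisor's leading term divides it; move 23/8 to the remainder.
  remainder -9/4p - ⅝q + 23/8 ≠ 0; add g_3 = -9/4p - ⅝q + 23/8 to the basis.

S(f_1,g_3): lcm = pq. S = -9/4p - 5/18q² + 23/18q + 5/4.
  leading term p: subtract (1)·g_3 from -9/4p - 5/18q² + 23/18q + 5/4 → -5/18q² + 137/72q - 13/8
  leading term q²: no divisor's leading term divides it; move -5/18q² to the remainder.
  leading term q: no divisor's leading term divides it; move 137/72q to the remainder.
  leading term 1: no divisor's leading term divides it; move -13/8 to the remainder.
  remainder -5/18q² + 137/72q - 13/8 ≠ 0; add g_4 = -5/18q² + 137/72q - 13/8 to the basis.

The other S-polynomials (S(f_2,g_3), S(f_1,g_4), S(f_2,g_4), S(g_3,g_4)) all reduce to 0 modulo the current basis, so we have a Gröbner basis.
Inter-reduce: drop elements whose leading term is divisible by another's, tail-reduce, and make monic.
Reduced Gröbner basis: {p + 5/18q - 23/18, q² - 137/20q + 117/20}.

Buchberger on the second generating set:
h_1 = -8pq - 36p - 15q + 59, LT = pq.
h_2 = 24pq - 18p + 10q - 16, LT = pq.

S(h_1,h_2): lcm = pq. S = 21/4p + 35/24q - 161/24.
  leading term p: no divisor's leading term divides it; move 21/4p to the remainder.
  leading term q: no divisor's leading term divides it; move 35/24q to the remainder.
  leading term 1: no divisor's leading term divides it; move -161/24 to the remainder.
  remainder 21/4p + 35/24q - 161/24 ≠ 0; add k_3 = 21/4p + 35/24q - 161/24 to the basis.

S(h_1,k_3): lcm = pq. S = 9/2p - 5/18q² + 227/72q - 59/8.
  leading term p: subtract (6/7)·k_3 from 9/2p - 5/18q² + 227/72q - 59/8 → -5/18q² + 137/72q - 13/8
  leading term q²: no divisor's leading term divides it; move -5/18q² to the remainder.
  leading term q: no divisor's leading term divides it; move 137/72q to the remainder.
  leading term 1: no divisor's leading term divides it; move -13/8 to the remainder.
  remainder -5/18q² + 137/72q - 13/8 ≠ 0; add k_4 = -5/18q² + 137/72q - 13/8 to the basis.

The other S-polynomials (S(h_2,k_3), S(h_1,k_4), S(h_2,k_4), S(k_3,k_4)) all reduce to 0 modulo the current basis, so we have a Gröbner basis.
Inter-reduce: drop elements whose leading term is divisible by another's, tail-reduce, and make monic.
Reduced Gröbner basis: {p + 5/18q - 23/18, q² - 137/20q + 117/20}.

The two bases agree; hence the ideals are identical.

Yes, the ideals are equal.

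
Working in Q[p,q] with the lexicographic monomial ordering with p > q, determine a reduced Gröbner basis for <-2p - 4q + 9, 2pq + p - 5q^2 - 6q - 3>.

f_1 = -2p - 4q + 9, LT = p.
f_2 = 2pq + p - 5q^2 - 6q - 3, LT = pq.

S(f_1,f_2): lcm = pq. S = -1/2p + 9/2q^2 - 3/2q + 3/2.
  leading term p: subtract (1/4)·f_1 from -1/2p + 9/2q^2 - 3/2q + 3/2 → 9/2q^2 - 1/2q - 3/4
  leading term q^2: no divisor's leading term divides it; move 9/2q^2 to the remainder.
  leading term q: no divisor's leading term divides it; move -1/2q to the remainder.
  leading term 1: no divisor's leading term divides it; move -3/4 to the remainder.
  remainder 9/2q^2 - 1/2q - 3/4 ≠ 0; add g_3 = 9/2q^2 - 1/2q - 3/4 to the basis.

The other S-polynomials (S(f_1,g_3), S(f_2,g_3)) all reduce to 0 modulo the current basis, so we have a Gröbner basis.
Inter-reduce: drop elements whose leading term is divisible by another's, tail-reduce, and make monic.

G = {p + 2q - 9/2, q^2 - 1/9q - 1/6}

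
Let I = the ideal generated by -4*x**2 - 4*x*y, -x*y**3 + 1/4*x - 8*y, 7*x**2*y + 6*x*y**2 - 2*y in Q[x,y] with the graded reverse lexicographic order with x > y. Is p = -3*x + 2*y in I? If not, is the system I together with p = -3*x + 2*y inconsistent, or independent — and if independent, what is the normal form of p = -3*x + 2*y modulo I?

-3*x + 2*y lies in I (it reduces to 0).

First compute the reduced Gröbner basis of I by Buchberger's algorithm.
f_1 = -4*x**2 - 4*x*y, LT = x**2.
f_2 = -x*y**3 + 1/4*x - 8*y, LT = x*y**3.
f_3 = 7*x**2*y + 6*x*y**2 - 2*y, LT = x**2*y.

S(f_1,f_2): lcm = x**2*y**3. S = x*y**4 + 1/4*x**2 - 8*x*y.
  leading term x*y**4: subtract (-y)·f_2 from x*y**4 + 1/4*x**2 - 8*x*y → 1/4*x**2 - 31/4*x*y - 8*y**2
  leading term x**2: subtract (-1/16)·f_1 from 1/4*x**2 - 31/4*x*y - 8*y**2 → -8*x*y - 8*y**2
  leading term x*y: no divisor's leading term divides it; move -8*x*y to the remainder.
  leading term y**2: no divisor's leading term divides it; move -8*y**2 to the remainder.
  remainder -8*x*y - 8*y**2 ≠ 0; add h_4 = -8*x*y - 8*y**2 to the basis.

S(f_1,f_3): lcm = x**2*y. S = 1/7*x*y**2 + 2/7*y.
  leading term x*y**2: subtract (-1/56*y)·h_4 from 1/7*x*y**2 + 2/7*y → -1/7*y**3 + 2/7*y
  leading term y**3: no divisor's leading term divides it; move -1/7*y**3 to the remainder.
  leading term y: no divisor's leading term divides it; move 2/7*y to the remainder.
  remainder -1/7*y**3 + 2/7*y ≠ 0; add h_5 = -1/7*y**3 + 2/7*y to the basis.

S(f_2,f_3): lcm = x**2*y**3. S = -6/7*x*y**4 + 2/7*y**3 - 1/4*x**2 + 8*x*y.
  leading term x*y**4: subtract (6/7*y)·f_2 from -6/7*x*y**4 + 2/7*y**3 - 1/4*x**2 + 8*x*y → 2/7*y**3 - 1/4*x**2 + 109/14*x*y + 48/7*y**2
  leading term y**3: subtract (-2)·h_5 from 2/7*y**3 - 1/4*x**2 + 109/14*x*y + 48/7*y**2 → -1/4*x**2 + 109/14*x*y + 48/7*y**2 + 4/7*y
  leading term x**2: subtract (1/16)·f_1 from -1/4*x**2 + 109/14*x*y + 48/7*y**2 + 4/7*y → 225/28*x*y + 48/7*y**2 + 4/7*y
  leading term x*y: subtract (-225/224)·h_4 from 225/28*x*y + 48/7*y**2 + 4/7*y → -33/28*y**2 + 4/7*y
  leading term y**2: no divisor's leading term divides it; move -33/28*y**2 to the remainder.
  leading term y: no divisor's leading term divides it; move 4/7*y to the remainder.
  remainder -33/28*y**2 + 4/7*y ≠ 0; add h_6 = -33/28*y**2 + 4/7*y to the basis.

S(f_2,h_4): lcm = x*y**3. S = -y**4 - 1/4*x + 8*y.
  leading term y**4: subtract (7*y)·h_5 from -y**4 - 1/4*x + 8*y → -2*y**2 - 1/4*x + 8*y
  leading term y**2: subtract (56/33)·h_6 from -2*y**2 - 1/4*x + 8*y → -1/4*x + 232/33*y
  leading term x: no divisor's leading term divides it; move -1/4*x to the remainder.
  leading term y: no divisor's leading term divides it; move 232/33*y to the remainder.
  remainder -1/4*x + 232/33*y ≠ 0; add h_7 = -1/4*x + 232/33*y to the basis.

S(h_4,h_6): lcm = x*y**2. S = y**3 + 16/33*x*y.
  leading term y**3: subtract (-7)·h_5 from y**3 + 16/33*x*y → 16/33*x*y + 2*y
  leading term x*y: subtract (-2/33)·h_4 from 16/33*x*y + 2*y → -16/33*y**2 + 2*y
  leading term y**2: subtract (448/1089)·h_6 from -16/33*y**2 + 2*y → 1922/1089*y
  leading term y: no divisor's leading term divides it; move 1922/1089*y to the remainder.
  remainder 1922/1089*y ≠ 0; add h_8 = 1922/1089*y to the basis.

The other S-polynomials (S(f_1,h_4), S(f_3,h_4), S(f_1,h_5), S(f_2,h_5), S(f_3,h_5), S(h_4,h_5), S(f_1,h_6), S(f_2,h_6), S(f_3,h_6), S(h_5,h_6), S(f_1,h_7), S(f_2,h_7), S(f_3,h_7), S(h_4,h_7), S(h_5,h_7), S(h_6,h_7), S(f_1,h_8), S(f_2,h_8), S(f_3,h_8), S(h_4,h_8), S(h_5,h_8), S(h_6,h_8), S(h_7,h_8)) all reduce to 0 modulo the current basis, so we have a Gröbner basis.
Inter-reduce: drop elements whose leading term is divisible by another's, tail-reduce, and make monic.
Reduced Gröbner basis: {x, y}.
Label its elements g_1 = x, g_2 = y.

Reduce p = -3*x + 2*y modulo G:
  leading term x: subtract (-3)·g_1 from -3*x + 2*y → 2*y
  leading term y: subtract (2)·g_2 from 2*y → 0
  normal form = 0.
Since the normal form is 0, p ∈ I.

Ideal membership is decidable via reduction modulo a Gröbner basis.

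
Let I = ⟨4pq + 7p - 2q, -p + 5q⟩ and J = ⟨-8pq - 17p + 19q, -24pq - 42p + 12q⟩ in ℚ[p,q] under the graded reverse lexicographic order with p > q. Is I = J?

Yes, the ideals are equal.

For a fixed monomial order, each ideal has a unique reduced Gröbner basis; comparing bases decides equality.
Buchberger on the first generating set:
f_1 = 4pq + 7p - 2q, LT = pq.
f_2 = -p + 5q, LT = p.

S(f_1,f_2): lcm = pq. S = 5q² + 7/4p - ½q.
  leading term q²: no divisor's leading term divides it; move 5q² to the remainder.
  leading term p: subtract (-7/4)·f_2 from 7/4p - ½q → 33/4q
  leading term q: no divisor's leading term divides it; move 33/4q to the remainder.
  remainder 5q² + 33/4q ≠ 0; add g_3 = 5q² + 33/4q to the basis.

S(f_1,g_3): lcm = pq². S = 1/10pq - ½q².
  leading term pq: subtract (1/40)·f_1 from 1/10pq - ½q² → -½q² - 7/40p + 1/20q
  leading term q²: subtract (-1/10)·g_3 from -½q² - 7/40p + 1/20q → -7/40p + ⅞q
  leading term p: subtract (7/40)·f_2 from -7/40p + ⅞q → 0
  remainder 0.

S(f_2,g_3): leading monomials are coprime, so the S-polynomial reduces to 0 (Buchberger's first criterion).
Every S-polynomial of the final basis reduces to 0, so we have a Gröbner basis.
Inter-reduce: drop elements whose leading term is divisible by another's, tail-reduce, and make monic.
Reduced Gröbner basis: {q² + 33/20q, p - 5q}.

Buchberger on the second generating set:
h_1 = -8pq - 17p + 19q, LT = pq.
h_2 = -24pq - 42p + 12q, LT = pq.

S(h_1,h_2): lcm = pq. S = ⅜p - 15/8q.
  leading term p: no divisor's leading term divides it; move ⅜p to the remainder.
  leading term q: no divisor's leading term divides it; move -15/8q to the remainder.
  remainder ⅜p - 15/8q ≠ 0; add k_3 = ⅜p - 15/8q to the basis.

S(h_1,k_3): lcm = pq. S = 5q² + 17/8p - 19/8q.
  leading term q²: no divisor's leading term divides it; move 5q² to the remainder.
  leading term p: subtract (17/3)·k_3 from 17/8p - 19/8q → 33/4q
  leading term q: no divisor's leading term divides it; move 33/4q to the remainder.
  remainder 5q² + 33/4q ≠ 0; add k_4 = 5q² + 33/4q to the basis.

S(h_2,k_3): lcm = pq. S = 5q² + 7/4p - ½q.
  leading term q²: subtract (1)·k_4 from 5q² + 7/4p - ½q → 7/4p - 35/4q
  leading term p: subtract (14/3)·k_3 from 7/4p - 35/4q → 0
  remainder 0.

S(h_1,k_4): lcm = pq². S = 19/40pq - 19/8q².
  leading term pq: subtract (-19/320)·h_1 from 19/40pq - 19/8q² → -19/8q² - 323/320p + 361/320q
  leading term q²: subtract (-19/40)·k_4 from -19/8q² - 323/320p + 361/320q → -323/320p + 323/64q
  leading term p: subtract (-323/120)·k_3 from -323/320p + 323/64q → 0
  remainder 0.

S(h_2,k_4): lcm = pq². S = 1/10pq - ½q².
  leading term pq: subtract (-1/80)·h_1 from 1/10pq - ½q² → -½q² - 17/80p + 19/80q
  leading term q²: subtract (-1/10)·k_4 from -½q² - 17/80p + 19/80q → -17/80p + 17/16q
  leading term p: subtract (-17/30)·k_3 from -17/80p + 17/16q → 0
  remainder 0.

S(k_3,k_4): leading monomials are coprime, so the S-polynomial reduces to 0 (Buchberger's first criterion).
Every S-polynomial of the final basis reduces to 0, so we have a Gröbner basis.
Inter-reduce: drop elements whose leading term is divisible by another's, tail-reduce, and make monic.
Reduced Gröbner basis: {q² + 33/20q, p - 5q}.

Same reduced basis, so the two generating sets span the same ideal.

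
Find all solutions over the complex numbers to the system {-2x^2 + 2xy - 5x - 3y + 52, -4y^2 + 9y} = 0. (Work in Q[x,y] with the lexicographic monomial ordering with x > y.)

Compute a lex Gröbner basis by Buchberger's algorithm.
f_1 = -2x^2 + 2xy - 5x - 3y + 52, LT = x^2.
f_2 = -4y^2 + 9y, LT = y^2.

The S-polynomials (S(f_1,f_2)) all reduce to 0 modulo the current basis, so we have a Gröbner basis.
Inter-reduce: drop elements whose leading term is divisible by another's, tail-reduce, and make monic.
Reduced Gröbner basis: {x^2 - xy + 5/2x + 3/2y - 26, y^2 - 9/4y}.

Since the basis is lex-ordered, y^2 - 9/4y is univariate in y. Its roots are {0, 9/4}. Back-substituting each root into the other basis elements fixes the other coordinates.
  y = 0: the earlier basis element becomes x^2 + 5/2x - 26 = 0, giving x = -13/2, 4 — points (-13/2, 0), (4, 0).
  y = 9/4: the earlier basis element becomes x^2 + 1/4x - 181/8 = 0, giving x = -1/8 + 3*sqrt(161)/8, -3*sqrt(161)/8 - 1/8 — points (-1/8 + 3*sqrt(161)/8, 9/4), (-3*sqrt(161)/8 - 1/8, 9/4).

{(-13/2, 0), (4, 0), (-1/8 + 3*sqrt(161)/8, 9/4), (-3*sqrt(161)/8 - 1/8, 9/4)}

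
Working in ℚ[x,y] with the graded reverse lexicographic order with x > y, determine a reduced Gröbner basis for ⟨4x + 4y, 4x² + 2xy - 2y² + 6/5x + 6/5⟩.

G = {x + 1, y - 1}

f_1 = 4x + 4y, LT = x.
f_2 = 4x² + 2xy - 2y² + 6/5x + 6/5, LT = x².

S(f_1,f_2): lcm = x². S = ½xy + ½y² - 3/10x - 3/10.
  reduce S modulo (f_1, f_2):
  remainder 3/10y - 3/10 ≠ 0; add g_3 = 3/10y - 3/10 to the basis.

The other S-polynomials (S(f_1,g_3), S(f_2,g_3)) all reduce to 0 modulo the current basis, so we have a Gröbner basis.
Inter-reduce: drop elements whose leading term is divisible by another's, tail-reduce, and make monic.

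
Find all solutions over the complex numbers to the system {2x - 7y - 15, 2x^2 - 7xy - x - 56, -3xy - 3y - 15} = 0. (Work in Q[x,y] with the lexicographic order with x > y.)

{(4, -1)}

Compute a lex Gröbner basis by Buchberger's algorithm.
f_1 = 2x - 7y - 15, LT = x.
f_2 = 2x^2 - 7xy - x - 56, LT = x^2.
f_3 = -3xy - 3y - 15, LT = xy.

S(f_1,f_2): lcm = x^2. S = -7x + 28.
  leading term x: subtract (-7/2)·f_1 from -7x + 28 → -49/2y - 49/2
  leading term y: no divisor's leading term divides it; move -49/2y to the remainder.
  leading term 1: no divisor's leading term divides it; move -49/2 to the remainder.
  remainder -49/2y - 49/2 ≠ 0; add h_4 = -49/2y - 49/2 to the basis.

The other S-polynomials (S(f_1,f_3), S(f_2,f_3), S(f_1,h_4), S(f_2,h_4), S(f_3,h_4)) all reduce to 0 modulo the current basis, so we have a Gröbner basis.
Inter-reduce: drop elements whose leading term is divisible by another's, tail-reduce, and make monic.
Reduced Gröbner basis: {x - 4, y + 1}.

Since the basis is lex-ordered, y + 1 is univariate in y. Its roots are {-1}. Back-substituting each root into the other basis elements fixes the other coordinates.
  y = -1: the earlier basis element becomes x - 4 = 0, giving x = 4 — point (4, -1).
Substituting each solution back into the original system confirms all equations vanish.
A lex Gröbner basis triangularizes the system, enabling back-substitution.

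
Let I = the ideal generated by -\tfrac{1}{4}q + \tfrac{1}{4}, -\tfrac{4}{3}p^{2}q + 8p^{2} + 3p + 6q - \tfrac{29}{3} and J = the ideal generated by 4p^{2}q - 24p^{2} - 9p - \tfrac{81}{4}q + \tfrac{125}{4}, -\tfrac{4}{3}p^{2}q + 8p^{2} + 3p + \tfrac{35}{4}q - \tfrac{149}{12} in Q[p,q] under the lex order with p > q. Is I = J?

Yes, the ideals are equal.

Two ideals are equal iff their reduced Gröbner bases coincide (the reduced basis is unique for a fixed ordering).
Buchberger on the first generating set:
f_1 = -\tfrac{1}{4}q + \tfrac{1}{4}, LT = q.
f_2 = -\tfrac{4}{3}p^{2}q + 8p^{2} + 3p + 6q - \tfrac{29}{3}, LT = p^{2}q.

S(f_1,f_2): lcm = p^{2}q. S = 5p^{2} + \tfrac{9}{4}p + \tfrac{9}{2}q - \tfrac{29}{4}.
  reduce S modulo (f_1, f_2):
  remainder 5p^{2} + \tfrac{9}{4}p - \tfrac{11}{4} ≠ 0; add g_3 = 5p^{2} + \tfrac{9}{4}p - \tfrac{11}{4} to the basis.

The other S-polynomials (S(f_1,g_3), S(f_2,g_3)) all reduce to 0 modulo the current basis, so we have a Gröbner basis.
Inter-reduce: drop elements whose leading term is divisible by another's, tail-reduce, and make monic.
Reduced Gröbner basis: {p^{2} + \tfrac{9}{20}p - \tfrac{11}{20}, q - 1}.

Buchberger on the second generating set:
h_1 = 4p^{2}q - 24p^{2} - 9p - \tfrac{81}{4}q + \tfrac{125}{4}, LT = p^{2}q.
h_2 = -\tfrac{4}{3}p^{2}q + 8p^{2} + 3p + \tfrac{35}{4}q - \tfrac{149}{12}, LT = p^{2}q.

S(h_1,h_2): lcm = p^{2}q. S = \tfrac{3}{2}q - \tfrac{3}{2}.
  reduce S modulo (h_1, h_2):
  remainder \tfrac{3}{2}q - \tfrac{3}{2} ≠ 0; add k_3 = \tfrac{3}{2}q - \tfrac{3}{2} to the basis.

S(h_1,k_3): lcm = p^{2}q. S = -5p^{2} - \tfrac{9}{4}p - \tfrac{81}{16}q + \tfrac{125}{16}.
  reduce S modulo (h_1, h_2, k_3):
  remainder -5p^{2} - \tfrac{9}{4}p + \tfrac{11}{4} ≠ 0; add k_4 = -5p^{2} - \tfrac{9}{4}p + \tfrac{11}{4} to the basis.

The other S-polynomials (S(h_2,k_3), S(h_1,k_4), S(h_2,k_4), S(k_3,k_4)) all reduce to 0 modulo the current basis, so we have a Gröbner basis.
Inter-reduce: drop elements whose leading term is divisible by another's, tail-reduce, and make monic.
Reduced Gröbner basis: {p^{2} + \tfrac{9}{20}p - \tfrac{11}{20}, q - 1}.

Same reduced basis, so the two generating sets span the same ideal.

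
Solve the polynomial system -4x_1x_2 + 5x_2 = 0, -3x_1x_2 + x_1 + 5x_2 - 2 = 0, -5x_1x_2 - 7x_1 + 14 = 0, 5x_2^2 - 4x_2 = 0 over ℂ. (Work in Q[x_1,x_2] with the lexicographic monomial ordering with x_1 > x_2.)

{(2, 0)}

Compute a lex Gröbner basis by Buchberger's algorithm.
f_1 = -4x_1x_2 + 5x_2, LT = x_1x_2.
f_2 = -3x_1x_2 + x_1 + 5x_2 - 2, LT = x_1x_2.
f_3 = -5x_1x_2 - 7x_1 + 14, LT = x_1x_2.
f_4 = 5x_2^2 - 4x_2, LT = x_2^2.

S(f_1,f_2): lcm = x_1x_2. S = 1/3x_1 + 5/12x_2 - 2/3.
  leading term x_1: no divisor's leading term divides it; move 1/3x_1 to the remainder.
  leading term x_2: no divisor's leading term divides it; move 5/12x_2 to the remainder.
  leading term 1: no divisor's leading term divides it; move -2/3 to the remainder.
  remainder 1/3x_1 + 5/12x_2 - 2/3 ≠ 0; add h_5 = 1/3x_1 + 5/12x_2 - 2/3 to the basis.

S(f_1,f_3): lcm = x_1x_2. S = -7/5x_1 - 5/4x_2 + 14/5.
  leading term x_1: subtract (-21/5)·h_5 from -7/5x_1 - 5/4x_2 + 14/5 → 1/2x_2
  leading term x_2: no divisor's leading term divides it; move 1/2x_2 to the remainder.
  remainder 1/2x_2 ≠ 0; add h_6 = 1/2x_2 to the basis.

S(f_1,f_4): lcm = x_1x_2^2. S = 4/5x_1x_2 - 5/4x_2^2.
  leading term x_1x_2: subtract (-1/5)·f_1 from 4/5x_1x_2 - 5/4x_2^2 → -5/4x_2^2 + x_2
  leading term x_2^2: subtract (-1/4)·f_4 from -5/4x_2^2 + x_2 → 0
  remainder 0.

S(f_2,f_3): lcm = x_1x_2. S = -26/15x_1 - 5/3x_2 + 52/15.
  leading term x_1: subtract (-26/5)·h_5 from -26/15x_1 - 5/3x_2 + 52/15 → 1/2x_2
  leading term x_2: subtract (1)·h_6 from 1/2x_2 → 0
  remainder 0.

S(f_2,f_4): lcm = x_1x_2^2. S = 7/15x_1x_2 - 5/3x_2^2 + 2/3x_2.
  leading term x_1x_2: subtract (-7/60)·f_1 from 7/15x_1x_2 - 5/3x_2^2 + 2/3x_2 → -5/3x_2^2 + 5/4x_2
  leading term x_2^2: subtract (-1/3)·f_4 from -5/3x_2^2 + 5/4x_2 → -1/12x_2
  leading term x_2: subtract (-1/6)·h_6 from -1/12x_2 → 0
  remainder 0.

S(f_3,f_4): lcm = x_1x_2^2. S = 11/5x_1x_2 - 14/5x_2.
  leading term x_1x_2: subtract (-11/20)·f_1 from 11/5x_1x_2 - 14/5x_2 → -1/20x_2
  leading term x_2: subtract (-1/10)·h_6 from -1/20x_2 → 0
  remainder 0.

S(f_1,h_5): lcm = x_1x_2. S = -5/4x_2^2 + 3/4x_2.
  leading term x_2^2: subtract (-1/4)·f_4 from -5/4x_2^2 + 3/4x_2 → -1/4x_2
  leading term x_2: subtract (-1/2)·h_6 from -1/4x_2 → 0
  remainder 0.

S(f_2,h_5): lcm = x_1x_2. S = -1/3x_1 - 5/4x_2^2 + 1/3x_2 + 2/3.
  leading term x_1: subtract (-1)·h_5 from -1/3x_1 - 5/4x_2^2 + 1/3x_2 + 2/3 → -5/4x_2^2 + 3/4x_2
  leading term x_2^2: subtract (-1/4)·f_4 from -5/4x_2^2 + 3/4x_2 → -1/4x_2
  leading term x_2: subtract (-1/2)·h_6 from -1/4x_2 → 0
  remainder 0.

S(f_3,h_5): lcm = x_1x_2. S = 7/5x_1 - 5/4x_2^2 + 2x_2 - 14/5.
  leading term x_1: subtract (21/5)·h_5 from 7/5x_1 - 5/4x_2^2 + 2x_2 - 14/5 → -5/4x_2^2 + 1/4x_2
  leading term x_2^2: subtract (-1/4)·f_4 from -5/4x_2^2 + 1/4x_2 → -3/4x_2
  leading term x_2: subtract (-3/2)·h_6 from -3/4x_2 → 0
  remainder 0.

S(f_4,h_5): leading monomials are coprime, so the S-polynomial reduces to 0 (Buchberger's first criterion).
S(f_1,h_6): lcm = x_1x_2. S = -5/4x_2.
  leading term x_2: subtract (-5/2)·h_6 from -5/4x_2 → 0
  remainder 0.

S(f_2,h_6): lcm = x_1x_2. S = -1/3x_1 - 5/3x_2 + 2/3.
  leading term x_1: subtract (-1)·h_5 from -1/3x_1 - 5/3x_2 + 2/3 → -5/4x_2
  leading term x_2: subtract (-5/2)·h_6 from -5/4x_2 → 0
  remainder 0.

S(f_3,h_6): lcm = x_1x_2. S = 7/5x_1 - 14/5.
  leading term x_1: subtract (21/5)·h_5 from 7/5x_1 - 14/5 → -7/4x_2
  leading term x_2: subtract (-7/2)·h_6 from -7/4x_2 → 0
  remainder 0.

S(f_4,h_6): lcm = x_2^2. S = -4/5x_2.
  leading term x_2: subtract (-8/5)·h_6 from -4/5x_2 → 0
  remainder 0.

S(h_5,h_6): leading monomials are coprime, so the S-polynomial reduces to 0 (Buchberger's first criterion).
Every S-polynomial of the final basis reduces to 0, so we have a Gröbner basis.
Inter-reduce: drop elements whose leading term is divisible by another's, tail-reduce, and make monic.
Reduced Gröbner basis: {x_1 - 2, x_2}.

From the last basis element, x_2 = 0, so x_2 takes values in {0}. Each choice, substituted upward through the basis, yields the corresponding point(s) of the solution set.
  x_2 = 0: the earlier basis element becomes x_1 - 2 = 0, giving x_1 = 2 — point (2, 0).
Substituting each solution back into the original system confirms all equations vanish.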